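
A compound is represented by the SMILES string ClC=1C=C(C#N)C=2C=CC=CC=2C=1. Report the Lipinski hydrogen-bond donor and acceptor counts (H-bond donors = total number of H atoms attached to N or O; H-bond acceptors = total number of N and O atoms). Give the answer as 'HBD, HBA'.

Donors: find every N or O and count the H atoms it carries.
  atom 6 (N): bond orders sum to 3 → 0 H
Lipinski HBD = 0.
Acceptors: N atoms = 1, O atoms = 0 → HBA = 1.

0, 1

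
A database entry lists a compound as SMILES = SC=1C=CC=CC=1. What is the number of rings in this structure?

1

In SMILES, each pair of matching ring-closure digits denotes one ring-closing bond; the number of such bonds equals the number of independent rings.
Ring-closure bonds here: 1.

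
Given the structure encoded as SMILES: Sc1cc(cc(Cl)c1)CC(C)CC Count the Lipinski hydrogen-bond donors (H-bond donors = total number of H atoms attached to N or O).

Donors: find every N or O and count the H atoms it carries.
  (no N or O atoms present)
Lipinski HBD = 0.

0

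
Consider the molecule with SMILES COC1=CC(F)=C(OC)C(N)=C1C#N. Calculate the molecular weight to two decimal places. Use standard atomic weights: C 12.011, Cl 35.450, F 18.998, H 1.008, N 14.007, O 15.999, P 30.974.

First, the molecular formula is C9H9FN2O2 (counting implicit H from valence).
  C: 9 × 12.011 = 108.099
  F: 1 × 18.998 = 18.998
  H: 9 × 1.008 = 9.072
  N: 2 × 14.007 = 28.014
  O: 2 × 15.999 = 31.998
Sum: 9×12.011 + 1×18.998 + 9×1.008 + 2×14.007 + 2×15.999 = 196.181 → 196.18 g/mol.

196.18 g/mol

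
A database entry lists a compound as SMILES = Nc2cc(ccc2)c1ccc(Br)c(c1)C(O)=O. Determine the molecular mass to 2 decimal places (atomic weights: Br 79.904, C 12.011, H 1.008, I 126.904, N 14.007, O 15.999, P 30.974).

292.13 g/mol

First, the molecular formula is C13H10BrNO2 (counting implicit H from valence).
  Br: 1 × 79.904 = 79.904
  C: 13 × 12.011 = 156.143
  H: 10 × 1.008 = 10.080
  N: 1 × 14.007 = 14.007
  O: 2 × 15.999 = 31.998
Sum: 1×79.904 + 13×12.011 + 10×1.008 + 1×14.007 + 2×15.999 = 292.132 → 292.13 g/mol.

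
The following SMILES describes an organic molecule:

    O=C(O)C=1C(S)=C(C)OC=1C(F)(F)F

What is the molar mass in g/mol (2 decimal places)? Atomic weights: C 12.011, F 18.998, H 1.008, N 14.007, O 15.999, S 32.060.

226.17 g/mol

First, the molecular formula is C7H5F3O3S (counting implicit H from valence).
  C: 7 × 12.011 = 84.077
  F: 3 × 18.998 = 56.994
  H: 5 × 1.008 = 5.040
  O: 3 × 15.999 = 47.997
  S: 1 × 32.060 = 32.060
Sum: 7×12.011 + 3×18.998 + 5×1.008 + 3×15.999 + 1×32.060 = 226.168 → 226.17 g/mol.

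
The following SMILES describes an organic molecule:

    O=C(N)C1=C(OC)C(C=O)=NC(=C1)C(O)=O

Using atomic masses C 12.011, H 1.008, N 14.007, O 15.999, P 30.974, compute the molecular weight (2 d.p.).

224.17 g/mol

First, the molecular formula is C9H8N2O5 (counting implicit H from valence).
  C: 9 × 12.011 = 108.099
  H: 8 × 1.008 = 8.064
  N: 2 × 14.007 = 28.014
  O: 5 × 15.999 = 79.995
Sum: 9×12.011 + 8×1.008 + 2×14.007 + 5×15.999 = 224.172 → 224.17 g/mol.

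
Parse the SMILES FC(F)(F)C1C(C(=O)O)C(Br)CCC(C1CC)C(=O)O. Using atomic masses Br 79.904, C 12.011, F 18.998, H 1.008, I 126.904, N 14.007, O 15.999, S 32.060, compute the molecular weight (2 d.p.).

361.15 g/mol

First, the molecular formula is C12H16BrF3O4 (counting implicit H from valence).
  Br: 1 × 79.904 = 79.904
  C: 12 × 12.011 = 144.132
  F: 3 × 18.998 = 56.994
  H: 16 × 1.008 = 16.128
  O: 4 × 15.999 = 63.996
Sum: 1×79.904 + 12×12.011 + 3×18.998 + 16×1.008 + 4×15.999 = 361.154 → 361.15 g/mol.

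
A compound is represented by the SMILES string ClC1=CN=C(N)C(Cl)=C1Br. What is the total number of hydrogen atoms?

Walk through each heavy atom and fill implicit hydrogens from standard valence (C 4, N 3, O 2, S 2, halogen 1):
  atom 1: Cl (halogen, monovalent) → 0 H
  atom 2: C, bond orders sum to 4 (valence 4) → 0 H
  atom 3: C, bond orders sum to 3 (valence 4) → 1 H
  atom 4: N, bond orders sum to 3 (valence 3) → 0 H
  atom 5: C, bond orders sum to 4 (valence 4) → 0 H
  atom 6: N, bond orders sum to 1 (valence 3) → 2 H
  atom 7: C, bond orders sum to 4 (valence 4) → 0 H
  atom 8: Cl (halogen, monovalent) → 0 H
  atom 9: C, bond orders sum to 4 (valence 4) → 0 H
  atom 10: Br (halogen, monovalent) → 0 H
Total hydrogens: 3.

3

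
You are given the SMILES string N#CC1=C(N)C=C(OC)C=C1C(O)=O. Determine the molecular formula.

C9H8N2O3

Walk through each heavy atom and fill implicit hydrogens from standard valence (C 4, N 3, O 2, S 2, halogen 1):
  atom 1: N, bond orders sum to 3 (valence 3) → 0 H
  atom 2: C, bond orders sum to 4 (valence 4) → 0 H
  atom 3: C, bond orders sum to 4 (valence 4) → 0 H
  atom 4: C, bond orders sum to 4 (valence 4) → 0 H
  atom 5: N, bond orders sum to 1 (valence 3) → 2 H
  atom 6: C, bond orders sum to 3 (valence 4) → 1 H
  atom 7: C, bond orders sum to 4 (valence 4) → 0 H
  atom 8: O, bond orders sum to 2 (valence 2) → 0 H
  atom 9: C, bond orders sum to 1 (valence 4) → 3 H
  atom 10: C, bond orders sum to 3 (valence 4) → 1 H
  atom 11: C, bond orders sum to 4 (valence 4) → 0 H
  atom 12: C, bond orders sum to 4 (valence 4) → 0 H
  atom 13: O, bond orders sum to 1 (valence 2) → 1 H
  atom 14: O, bond orders sum to 2 (valence 2) → 0 H
Totals → C:9, H:8, N:2, O:3.
In Hill order: C9H8N2O3.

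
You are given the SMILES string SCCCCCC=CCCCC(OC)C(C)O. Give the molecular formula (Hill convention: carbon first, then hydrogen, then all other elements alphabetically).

Walk through each heavy atom and fill implicit hydrogens from standard valence (C 4, N 3, O 2, S 2, halogen 1):
  atom 1: S, bond orders sum to 1 (valence 2) → 1 H
  atom 2: C, bond orders sum to 2 (valence 4) → 2 H
  atom 3: C, bond orders sum to 2 (valence 4) → 2 H
  atom 4: C, bond orders sum to 2 (valence 4) → 2 H
  atom 5: C, bond orders sum to 2 (valence 4) → 2 H
  atom 6: C, bond orders sum to 2 (valence 4) → 2 H
  atom 7: C, bond orders sum to 3 (valence 4) → 1 H
  atom 8: C, bond orders sum to 3 (valence 4) → 1 H
  atom 9: C, bond orders sum to 2 (valence 4) → 2 H
  atom 10: C, bond orders sum to 2 (valence 4) → 2 H
  atom 11: C, bond orders sum to 2 (valence 4) → 2 H
  atom 12: C, bond orders sum to 3 (valence 4) → 1 H
  atom 13: O, bond orders sum to 2 (valence 2) → 0 H
  atom 14: C, bond orders sum to 1 (valence 4) → 3 H
  atom 15: C, bond orders sum to 3 (valence 4) → 1 H
  atom 16: C, bond orders sum to 1 (valence 4) → 3 H
  atom 17: O, bond orders sum to 1 (valence 2) → 1 H
Totals → C:14, H:28, O:2, S:1.
In Hill order: C14H28O2S.

C14H28O2S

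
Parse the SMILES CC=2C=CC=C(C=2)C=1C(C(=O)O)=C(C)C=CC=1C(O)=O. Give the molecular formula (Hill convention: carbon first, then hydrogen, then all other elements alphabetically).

C16H14O4

Walk through each heavy atom and fill implicit hydrogens from standard valence (C 4, N 3, O 2, S 2, halogen 1):
  atom 1: C, bond orders sum to 1 (valence 4) → 3 H
  atom 2: C, bond orders sum to 4 (valence 4) → 0 H
  atom 3: C, bond orders sum to 3 (valence 4) → 1 H
  atom 4: C, bond orders sum to 3 (valence 4) → 1 H
  atom 5: C, bond orders sum to 3 (valence 4) → 1 H
  atom 6: C, bond orders sum to 4 (valence 4) → 0 H
  atom 7: C, bond orders sum to 3 (valence 4) → 1 H
  atom 8: C, bond orders sum to 4 (valence 4) → 0 H
  atom 9: C, bond orders sum to 4 (valence 4) → 0 H
  atom 10: C, bond orders sum to 4 (valence 4) → 0 H
  atom 11: O, bond orders sum to 2 (valence 2) → 0 H
  atom 12: O, bond orders sum to 1 (valence 2) → 1 H
  atom 13: C, bond orders sum to 4 (valence 4) → 0 H
  atom 14: C, bond orders sum to 1 (valence 4) → 3 H
  atom 15: C, bond orders sum to 3 (valence 4) → 1 H
  atom 16: C, bond orders sum to 3 (valence 4) → 1 H
  atom 17: C, bond orders sum to 4 (valence 4) → 0 H
  atom 18: C, bond orders sum to 4 (valence 4) → 0 H
  atom 19: O, bond orders sum to 1 (valence 2) → 1 H
  atom 20: O, bond orders sum to 2 (valence 2) → 0 H
Totals → C:16, H:14, O:4.
In Hill order: C16H14O4.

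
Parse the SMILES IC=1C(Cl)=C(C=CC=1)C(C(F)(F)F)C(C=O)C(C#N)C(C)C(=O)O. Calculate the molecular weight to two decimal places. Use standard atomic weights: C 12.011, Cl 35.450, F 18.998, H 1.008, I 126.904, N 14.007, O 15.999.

473.61 g/mol

First, the molecular formula is C15H12ClF3INO3 (counting implicit H from valence).
  C: 15 × 12.011 = 180.165
  Cl: 1 × 35.450 = 35.450
  F: 3 × 18.998 = 56.994
  H: 12 × 1.008 = 12.096
  I: 1 × 126.904 = 126.904
  N: 1 × 14.007 = 14.007
  O: 3 × 15.999 = 47.997
Sum: 15×12.011 + 1×35.450 + 3×18.998 + 12×1.008 + 1×126.904 + 1×14.007 + 3×15.999 = 473.613 → 473.61 g/mol.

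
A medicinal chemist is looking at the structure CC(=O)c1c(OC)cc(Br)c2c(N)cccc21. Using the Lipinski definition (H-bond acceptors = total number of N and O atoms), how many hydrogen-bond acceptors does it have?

N atoms: 1; O atoms: 2.
Lipinski HBA = 1 + 2 = 3.

3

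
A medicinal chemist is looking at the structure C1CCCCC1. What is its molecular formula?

C6H12

Walk through each heavy atom and fill implicit hydrogens from standard valence (C 4, N 3, O 2, S 2, halogen 1):
  atom 1: C, bond orders sum to 2 (valence 4) → 2 H
  atom 2: C, bond orders sum to 2 (valence 4) → 2 H
  atom 3: C, bond orders sum to 2 (valence 4) → 2 H
  atom 4: C, bond orders sum to 2 (valence 4) → 2 H
  atom 5: C, bond orders sum to 2 (valence 4) → 2 H
  atom 6: C, bond orders sum to 2 (valence 4) → 2 H
Totals → C:6, H:12.
In Hill order: C6H12.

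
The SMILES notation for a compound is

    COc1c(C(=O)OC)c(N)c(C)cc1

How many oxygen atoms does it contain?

3

Scan the SMILES for O atoms (remember two-letter symbols like Cl and Br are single atoms).
Oxygen count: 3.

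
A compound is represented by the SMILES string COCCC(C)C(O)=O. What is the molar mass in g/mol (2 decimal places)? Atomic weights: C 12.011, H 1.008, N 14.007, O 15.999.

132.16 g/mol

First, the molecular formula is C6H12O3 (counting implicit H from valence).
  C: 6 × 12.011 = 72.066
  H: 12 × 1.008 = 12.096
  O: 3 × 15.999 = 47.997
Sum: 6×12.011 + 12×1.008 + 3×15.999 = 132.159 → 132.16 g/mol.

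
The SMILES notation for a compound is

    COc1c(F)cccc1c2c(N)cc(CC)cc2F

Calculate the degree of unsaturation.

Molecular formula: C15H15F2NO.
DoU = (2C + 2 + N − H − X) / 2, where X is the halogen count and O/S are ignored.
    = (2·15 + 2 + 1 − 15 − 2) / 2 = 16 / 2 = 8.

8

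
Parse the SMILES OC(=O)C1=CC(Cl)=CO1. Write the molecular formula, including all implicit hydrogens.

Walk through each heavy atom and fill implicit hydrogens from standard valence (C 4, N 3, O 2, S 2, halogen 1):
  atom 1: O, bond orders sum to 1 (valence 2) → 1 H
  atom 2: C, bond orders sum to 4 (valence 4) → 0 H
  atom 3: O, bond orders sum to 2 (valence 2) → 0 H
  atom 4: C, bond orders sum to 4 (valence 4) → 0 H
  atom 5: C, bond orders sum to 3 (valence 4) → 1 H
  atom 6: C, bond orders sum to 4 (valence 4) → 0 H
  atom 7: Cl (halogen, monovalent) → 0 H
  atom 8: C, bond orders sum to 3 (valence 4) → 1 H
  atom 9: O, bond orders sum to 2 (valence 2) → 0 H
Totals → C:5, H:3, Cl:1, O:3.

C5H3ClO3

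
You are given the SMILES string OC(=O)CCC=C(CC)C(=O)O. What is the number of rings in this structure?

In SMILES, each pair of matching ring-closure digits denotes one ring-closing bond; the number of such bonds equals the number of independent rings.
Ring-closure bonds here: 0.

0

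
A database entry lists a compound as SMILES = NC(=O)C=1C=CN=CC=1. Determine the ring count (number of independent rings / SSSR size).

In SMILES, each pair of matching ring-closure digits denotes one ring-closing bond; the number of such bonds equals the number of independent rings.
Ring-closure bonds here: 1.

1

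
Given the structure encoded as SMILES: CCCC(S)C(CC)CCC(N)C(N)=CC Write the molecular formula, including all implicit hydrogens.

Walk through each heavy atom and fill implicit hydrogens from standard valence (C 4, N 3, O 2, S 2, halogen 1):
  atom 1: C, bond orders sum to 1 (valence 4) → 3 H
  atom 2: C, bond orders sum to 2 (valence 4) → 2 H
  atom 3: C, bond orders sum to 2 (valence 4) → 2 H
  atom 4: C, bond orders sum to 3 (valence 4) → 1 H
  atom 5: S, bond orders sum to 1 (valence 2) → 1 H
  atom 6: C, bond orders sum to 3 (valence 4) → 1 H
  atom 7: C, bond orders sum to 2 (valence 4) → 2 H
  atom 8: C, bond orders sum to 1 (valence 4) → 3 H
  atom 9: C, bond orders sum to 2 (valence 4) → 2 H
  atom 10: C, bond orders sum to 2 (valence 4) → 2 H
  atom 11: C, bond orders sum to 3 (valence 4) → 1 H
  atom 12: N, bond orders sum to 1 (valence 3) → 2 H
  atom 13: C, bond orders sum to 4 (valence 4) → 0 H
  atom 14: N, bond orders sum to 1 (valence 3) → 2 H
  atom 15: C, bond orders sum to 3 (valence 4) → 1 H
  atom 16: C, bond orders sum to 1 (valence 4) → 3 H
Totals → C:13, H:28, N:2, S:1.
In Hill order: C13H28N2S.

C13H28N2S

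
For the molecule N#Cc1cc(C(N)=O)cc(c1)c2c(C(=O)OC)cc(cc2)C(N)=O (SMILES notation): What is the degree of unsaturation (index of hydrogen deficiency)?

Molecular formula: C17H13N3O4.
DoU = (2C + 2 + N − H − X) / 2, where X is the halogen count and O/S are ignored.
    = (2·17 + 2 + 3 − 13 − 0) / 2 = 26 / 2 = 13.

13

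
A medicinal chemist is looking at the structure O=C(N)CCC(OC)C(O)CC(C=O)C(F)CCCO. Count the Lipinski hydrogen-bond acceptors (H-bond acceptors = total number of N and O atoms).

6

N atoms: 1; O atoms: 5.
Lipinski HBA = 1 + 5 = 6.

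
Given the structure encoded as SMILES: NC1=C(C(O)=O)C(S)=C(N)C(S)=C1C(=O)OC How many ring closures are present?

In SMILES, each pair of matching ring-closure digits denotes one ring-closing bond; the number of such bonds equals the number of independent rings.
Ring-closure bonds here: 1.

1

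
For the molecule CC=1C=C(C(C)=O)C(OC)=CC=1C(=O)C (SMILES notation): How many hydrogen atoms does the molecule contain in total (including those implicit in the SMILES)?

14

Walk through each heavy atom and fill implicit hydrogens from standard valence (C 4, N 3, O 2, S 2, halogen 1):
  atom 1: C, bond orders sum to 1 (valence 4) → 3 H
  atom 2: C, bond orders sum to 4 (valence 4) → 0 H
  atom 3: C, bond orders sum to 3 (valence 4) → 1 H
  atom 4: C, bond orders sum to 4 (valence 4) → 0 H
  atom 5: C, bond orders sum to 4 (valence 4) → 0 H
  atom 6: C, bond orders sum to 1 (valence 4) → 3 H
  atom 7: O, bond orders sum to 2 (valence 2) → 0 H
  atom 8: C, bond orders sum to 4 (valence 4) → 0 H
  atom 9: O, bond orders sum to 2 (valence 2) → 0 H
  atom 10: C, bond orders sum to 1 (valence 4) → 3 H
  atom 11: C, bond orders sum to 3 (valence 4) → 1 H
  atom 12: C, bond orders sum to 4 (valence 4) → 0 H
  atom 13: C, bond orders sum to 4 (valence 4) → 0 H
  atom 14: O, bond orders sum to 2 (valence 2) → 0 H
  atom 15: C, bond orders sum to 1 (valence 4) → 3 H
Total hydrogens: 14.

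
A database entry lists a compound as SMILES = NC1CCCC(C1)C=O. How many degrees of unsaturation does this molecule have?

2

Molecular formula: C7H13NO.
DoU = (2C + 2 + N − H − X) / 2, where X is the halogen count and O/S are ignored.
    = (2·7 + 2 + 1 − 13 − 0) / 2 = 4 / 2 = 2.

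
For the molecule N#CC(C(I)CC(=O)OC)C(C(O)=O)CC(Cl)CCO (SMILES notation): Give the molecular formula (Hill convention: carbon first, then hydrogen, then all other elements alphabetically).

C12H17ClINO5

Walk through each heavy atom and fill implicit hydrogens from standard valence (C 4, N 3, O 2, S 2, halogen 1):
  atom 1: N, bond orders sum to 3 (valence 3) → 0 H
  atom 2: C, bond orders sum to 4 (valence 4) → 0 H
  atom 3: C, bond orders sum to 3 (valence 4) → 1 H
  atom 4: C, bond orders sum to 3 (valence 4) → 1 H
  atom 5: I (halogen, monovalent) → 0 H
  atom 6: C, bond orders sum to 2 (valence 4) → 2 H
  atom 7: C, bond orders sum to 4 (valence 4) → 0 H
  atom 8: O, bond orders sum to 2 (valence 2) → 0 H
  atom 9: O, bond orders sum to 2 (valence 2) → 0 H
  atom 10: C, bond orders sum to 1 (valence 4) → 3 H
  atom 11: C, bond orders sum to 3 (valence 4) → 1 H
  atom 12: C, bond orders sum to 4 (valence 4) → 0 H
  atom 13: O, bond orders sum to 1 (valence 2) → 1 H
  atom 14: O, bond orders sum to 2 (valence 2) → 0 H
  atom 15: C, bond orders sum to 2 (valence 4) → 2 H
  atom 16: C, bond orders sum to 3 (valence 4) → 1 H
  atom 17: Cl (halogen, monovalent) → 0 H
  atom 18: C, bond orders sum to 2 (valence 4) → 2 H
  atom 19: C, bond orders sum to 2 (valence 4) → 2 H
  atom 20: O, bond orders sum to 1 (valence 2) → 1 H
Totals → C:12, H:17, Cl:1, I:1, N:1, O:5.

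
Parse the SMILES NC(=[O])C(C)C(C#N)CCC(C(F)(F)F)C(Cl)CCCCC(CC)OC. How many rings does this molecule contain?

In SMILES, each pair of matching ring-closure digits denotes one ring-closing bond; the number of such bonds equals the number of independent rings.
Ring-closure bonds here: 0.

0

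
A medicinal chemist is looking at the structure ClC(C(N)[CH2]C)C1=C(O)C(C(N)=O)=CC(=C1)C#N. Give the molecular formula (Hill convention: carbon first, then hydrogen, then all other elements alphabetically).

C12H14ClN3O2

Walk through each heavy atom and fill implicit hydrogens from standard valence (C 4, N 3, O 2, S 2, halogen 1):
  atom 1: Cl (halogen, monovalent) → 0 H
  atom 2: C, bond orders sum to 3 (valence 4) → 1 H
  atom 3: C, bond orders sum to 3 (valence 4) → 1 H
  atom 4: N, bond orders sum to 1 (valence 3) → 2 H
  atom 5: C with explicit H count 2
  atom 6: C, bond orders sum to 1 (valence 4) → 3 H
  atom 7: C, bond orders sum to 4 (valence 4) → 0 H
  atom 8: C, bond orders sum to 4 (valence 4) → 0 H
  atom 9: O, bond orders sum to 1 (valence 2) → 1 H
  atom 10: C, bond orders sum to 4 (valence 4) → 0 H
  atom 11: C, bond orders sum to 4 (valence 4) → 0 H
  atom 12: N, bond orders sum to 1 (valence 3) → 2 H
  atom 13: O, bond orders sum to 2 (valence 2) → 0 H
  atom 14: C, bond orders sum to 3 (valence 4) → 1 H
  atom 15: C, bond orders sum to 4 (valence 4) → 0 H
  atom 16: C, bond orders sum to 3 (valence 4) → 1 H
  atom 17: C, bond orders sum to 4 (valence 4) → 0 H
  atom 18: N, bond orders sum to 3 (valence 3) → 0 H
Totals → C:12, H:14, Cl:1, N:3, O:2.
In Hill order: C12H14ClN3O2.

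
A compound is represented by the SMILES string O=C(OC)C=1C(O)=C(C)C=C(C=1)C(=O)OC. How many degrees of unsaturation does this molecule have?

Degree of unsaturation = (number of rings) + (number of π bonds).
Ring closures in the SMILES: 1.
π bonds: 5 double bonds (each 1 DoU) → 5 DoU from unsaturation.
Total DoU = 1 + 5 = 6.

6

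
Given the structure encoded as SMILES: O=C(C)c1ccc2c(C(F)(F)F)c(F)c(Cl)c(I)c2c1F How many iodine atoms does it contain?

1

Scan the SMILES for I atoms (remember two-letter symbols like Cl and Br are single atoms).
Iodine count: 1.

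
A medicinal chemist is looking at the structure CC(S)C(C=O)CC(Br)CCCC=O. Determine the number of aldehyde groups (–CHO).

2

The aldehyde motif appears at heavy-atom positions 5, 13 in the SMILES.
Other groups present: 1 thiol.
Aldehyde count: 2.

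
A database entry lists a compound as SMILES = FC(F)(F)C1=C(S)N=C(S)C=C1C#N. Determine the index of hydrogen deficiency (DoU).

Molecular formula: C7H3F3N2S2.
DoU = (2C + 2 + N − H − X) / 2, where X is the halogen count and O/S are ignored.
    = (2·7 + 2 + 2 − 3 − 3) / 2 = 12 / 2 = 6.

6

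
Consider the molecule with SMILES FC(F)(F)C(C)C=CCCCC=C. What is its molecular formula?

C10H15F3

Walk through each heavy atom and fill implicit hydrogens from standard valence (C 4, N 3, O 2, S 2, halogen 1):
  atom 1: F (halogen, monovalent) → 0 H
  atom 2: C, bond orders sum to 4 (valence 4) → 0 H
  atom 3: F (halogen, monovalent) → 0 H
  atom 4: F (halogen, monovalent) → 0 H
  atom 5: C, bond orders sum to 3 (valence 4) → 1 H
  atom 6: C, bond orders sum to 1 (valence 4) → 3 H
  atom 7: C, bond orders sum to 3 (valence 4) → 1 H
  atom 8: C, bond orders sum to 3 (valence 4) → 1 H
  atom 9: C, bond orders sum to 2 (valence 4) → 2 H
  atom 10: C, bond orders sum to 2 (valence 4) → 2 H
  atom 11: C, bond orders sum to 2 (valence 4) → 2 H
  atom 12: C, bond orders sum to 3 (valence 4) → 1 H
  atom 13: C, bond orders sum to 2 (valence 4) → 2 H
Totals → C:10, H:15, F:3.
In Hill order: C10H15F3.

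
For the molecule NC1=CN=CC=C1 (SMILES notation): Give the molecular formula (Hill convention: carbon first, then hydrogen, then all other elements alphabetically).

Walk through each heavy atom and fill implicit hydrogens from standard valence (C 4, N 3, O 2, S 2, halogen 1):
  atom 1: N, bond orders sum to 1 (valence 3) → 2 H
  atom 2: C, bond orders sum to 4 (valence 4) → 0 H
  atom 3: C, bond orders sum to 3 (valence 4) → 1 H
  atom 4: N, bond orders sum to 3 (valence 3) → 0 H
  atom 5: C, bond orders sum to 3 (valence 4) → 1 H
  atom 6: C, bond orders sum to 3 (valence 4) → 1 H
  atom 7: C, bond orders sum to 3 (valence 4) → 1 H
Totals → C:5, H:6, N:2.
In Hill order: C5H6N2.

C5H6N2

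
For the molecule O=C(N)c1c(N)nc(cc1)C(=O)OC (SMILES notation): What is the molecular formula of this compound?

Walk through each heavy atom and fill implicit hydrogens from standard valence (C 4, N 3, O 2, S 2, halogen 1); for lowercase aromatic atoms, an aromatic c carries 1 H when it has two neighbours and 0 H with three, and aromatic n carries 0 H:
  atom 1: O, bond orders sum to 2 (valence 2) → 0 H
  atom 2: C, bond orders sum to 4 (valence 4) → 0 H
  atom 3: N, bond orders sum to 1 (valence 3) → 2 H
  atom 4: aromatic c, 3 neighbours → 0 H
  atom 5: aromatic c, 3 neighbours → 0 H
  atom 6: N, bond orders sum to 1 (valence 3) → 2 H
  atom 7: aromatic n, 2 neighbours → 0 H
  atom 8: aromatic c, 3 neighbours → 0 H
  atom 9: aromatic c, 2 neighbours → 1 H
  atom 10: aromatic c, 2 neighbours → 1 H
  atom 11: C, bond orders sum to 4 (valence 4) → 0 H
  atom 12: O, bond orders sum to 2 (valence 2) → 0 H
  atom 13: O, bond orders sum to 2 (valence 2) → 0 H
  atom 14: C, bond orders sum to 1 (valence 4) → 3 H
Totals → C:8, H:9, N:3, O:3.
In Hill order: C8H9N3O3.

C8H9N3O3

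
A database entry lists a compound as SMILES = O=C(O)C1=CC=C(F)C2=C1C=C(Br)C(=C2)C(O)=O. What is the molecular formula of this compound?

Walk through each heavy atom and fill implicit hydrogens from standard valence (C 4, N 3, O 2, S 2, halogen 1):
  atom 1: O, bond orders sum to 2 (valence 2) → 0 H
  atom 2: C, bond orders sum to 4 (valence 4) → 0 H
  atom 3: O, bond orders sum to 1 (valence 2) → 1 H
  atom 4: C, bond orders sum to 4 (valence 4) → 0 H
  atom 5: C, bond orders sum to 3 (valence 4) → 1 H
  atom 6: C, bond orders sum to 3 (valence 4) → 1 H
  atom 7: C, bond orders sum to 4 (valence 4) → 0 H
  atom 8: F (halogen, monovalent) → 0 H
  atom 9: C, bond orders sum to 4 (valence 4) → 0 H
  atom 10: C, bond orders sum to 4 (valence 4) → 0 H
  atom 11: C, bond orders sum to 3 (valence 4) → 1 H
  atom 12: C, bond orders sum to 4 (valence 4) → 0 H
  atom 13: Br (halogen, monovalent) → 0 H
  atom 14: C, bond orders sum to 4 (valence 4) → 0 H
  atom 15: C, bond orders sum to 3 (valence 4) → 1 H
  atom 16: C, bond orders sum to 4 (valence 4) → 0 H
  atom 17: O, bond orders sum to 1 (valence 2) → 1 H
  atom 18: O, bond orders sum to 2 (valence 2) → 0 H
Totals → C:12, H:6, Br:1, F:1, O:4.
In Hill order: C12H6BrFO4.

C12H6BrFO4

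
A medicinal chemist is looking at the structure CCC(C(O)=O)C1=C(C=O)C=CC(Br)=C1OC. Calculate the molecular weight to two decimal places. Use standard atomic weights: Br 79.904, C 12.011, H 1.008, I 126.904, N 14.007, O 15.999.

First, the molecular formula is C12H13BrO4 (counting implicit H from valence).
  Br: 1 × 79.904 = 79.904
  C: 12 × 12.011 = 144.132
  H: 13 × 1.008 = 13.104
  O: 4 × 15.999 = 63.996
Sum: 1×79.904 + 12×12.011 + 13×1.008 + 4×15.999 = 301.136 → 301.14 g/mol.

301.14 g/mol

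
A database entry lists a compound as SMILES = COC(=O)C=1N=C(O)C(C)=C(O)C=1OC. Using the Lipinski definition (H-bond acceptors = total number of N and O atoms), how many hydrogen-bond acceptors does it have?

6

N atoms: 1; O atoms: 5.
Lipinski HBA = 1 + 5 = 6.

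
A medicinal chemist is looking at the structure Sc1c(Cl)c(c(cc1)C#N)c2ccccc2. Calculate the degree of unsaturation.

Molecular formula: C13H8ClNS.
DoU = (2C + 2 + N − H − X) / 2, where X is the halogen count and O/S are ignored.
    = (2·13 + 2 + 1 − 8 − 1) / 2 = 20 / 2 = 10.

10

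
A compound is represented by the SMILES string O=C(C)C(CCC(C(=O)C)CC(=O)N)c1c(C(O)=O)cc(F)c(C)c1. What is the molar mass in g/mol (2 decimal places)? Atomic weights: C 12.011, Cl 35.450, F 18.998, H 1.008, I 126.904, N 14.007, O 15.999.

351.37 g/mol

First, the molecular formula is C18H22FNO5 (counting implicit H from valence).
  C: 18 × 12.011 = 216.198
  F: 1 × 18.998 = 18.998
  H: 22 × 1.008 = 22.176
  N: 1 × 14.007 = 14.007
  O: 5 × 15.999 = 79.995
Sum: 18×12.011 + 1×18.998 + 22×1.008 + 1×14.007 + 5×15.999 = 351.374 → 351.37 g/mol.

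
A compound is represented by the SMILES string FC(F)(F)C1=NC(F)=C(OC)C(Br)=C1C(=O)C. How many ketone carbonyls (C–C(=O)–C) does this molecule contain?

The ketone motif appears at heavy-atom position 15 in the SMILES.
Other groups present: 1 ether.
Ketone count: 1.

1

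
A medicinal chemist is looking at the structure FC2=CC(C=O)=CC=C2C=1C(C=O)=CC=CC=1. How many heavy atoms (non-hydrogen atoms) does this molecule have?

17

Every atom symbol written in the SMILES (organic subset) is one heavy atom; implicit H are not written.
Heavy atoms by element → C:14, F:1, O:2.
Total: 17.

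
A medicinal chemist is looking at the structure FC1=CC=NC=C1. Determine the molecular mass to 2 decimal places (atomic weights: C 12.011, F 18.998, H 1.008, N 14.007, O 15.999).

First, the molecular formula is C5H4FN (counting implicit H from valence).
  C: 5 × 12.011 = 60.055
  F: 1 × 18.998 = 18.998
  H: 4 × 1.008 = 4.032
  N: 1 × 14.007 = 14.007
Sum: 5×12.011 + 1×18.998 + 4×1.008 + 1×14.007 = 97.092 → 97.09 g/mol.

97.09 g/mol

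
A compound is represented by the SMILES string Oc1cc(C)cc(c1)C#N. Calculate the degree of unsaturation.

Molecular formula: C8H7NO.
DoU = (2C + 2 + N − H − X) / 2, where X is the halogen count and O/S are ignored.
    = (2·8 + 2 + 1 − 7 − 0) / 2 = 12 / 2 = 6.

6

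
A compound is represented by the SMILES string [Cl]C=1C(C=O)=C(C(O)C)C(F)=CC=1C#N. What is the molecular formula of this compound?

Walk through each heavy atom and fill implicit hydrogens from standard valence (C 4, N 3, O 2, S 2, halogen 1):
  atom 1: Cl with explicit H count 0
  atom 2: C, bond orders sum to 4 (valence 4) → 0 H
  atom 3: C, bond orders sum to 4 (valence 4) → 0 H
  atom 4: C, bond orders sum to 3 (valence 4) → 1 H
  atom 5: O, bond orders sum to 2 (valence 2) → 0 H
  atom 6: C, bond orders sum to 4 (valence 4) → 0 H
  atom 7: C, bond orders sum to 3 (valence 4) → 1 H
  atom 8: O, bond orders sum to 1 (valence 2) → 1 H
  atom 9: C, bond orders sum to 1 (valence 4) → 3 H
  atom 10: C, bond orders sum to 4 (valence 4) → 0 H
  atom 11: F (halogen, monovalent) → 0 H
  atom 12: C, bond orders sum to 3 (valence 4) → 1 H
  atom 13: C, bond orders sum to 4 (valence 4) → 0 H
  atom 14: C, bond orders sum to 4 (valence 4) → 0 H
  atom 15: N, bond orders sum to 3 (valence 3) → 0 H
Totals → C:10, H:7, Cl:1, F:1, N:1, O:2.

C10H7ClFNO2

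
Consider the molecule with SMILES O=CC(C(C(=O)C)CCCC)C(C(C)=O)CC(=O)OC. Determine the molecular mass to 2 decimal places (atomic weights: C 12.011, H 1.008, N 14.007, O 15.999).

First, the molecular formula is C15H24O5 (counting implicit H from valence).
  C: 15 × 12.011 = 180.165
  H: 24 × 1.008 = 24.192
  O: 5 × 15.999 = 79.995
Sum: 15×12.011 + 24×1.008 + 5×15.999 = 284.352 → 284.35 g/mol.

284.35 g/mol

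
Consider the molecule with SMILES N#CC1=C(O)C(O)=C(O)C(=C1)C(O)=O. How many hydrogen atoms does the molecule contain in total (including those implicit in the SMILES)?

Walk through each heavy atom and fill implicit hydrogens from standard valence (C 4, N 3, O 2, S 2, halogen 1):
  atom 1: N, bond orders sum to 3 (valence 3) → 0 H
  atom 2: C, bond orders sum to 4 (valence 4) → 0 H
  atom 3: C, bond orders sum to 4 (valence 4) → 0 H
  atom 4: C, bond orders sum to 4 (valence 4) → 0 H
  atom 5: O, bond orders sum to 1 (valence 2) → 1 H
  atom 6: C, bond orders sum to 4 (valence 4) → 0 H
  atom 7: O, bond orders sum to 1 (valence 2) → 1 H
  atom 8: C, bond orders sum to 4 (valence 4) → 0 H
  atom 9: O, bond orders sum to 1 (valence 2) → 1 H
  atom 10: C, bond orders sum to 4 (valence 4) → 0 H
  atom 11: C, bond orders sum to 3 (valence 4) → 1 H
  atom 12: C, bond orders sum to 4 (valence 4) → 0 H
  atom 13: O, bond orders sum to 1 (valence 2) → 1 H
  atom 14: O, bond orders sum to 2 (valence 2) → 0 H
Total hydrogens: 5.

5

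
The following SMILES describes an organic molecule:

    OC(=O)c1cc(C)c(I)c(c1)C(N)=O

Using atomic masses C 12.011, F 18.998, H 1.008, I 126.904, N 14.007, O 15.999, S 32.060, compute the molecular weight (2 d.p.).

First, the molecular formula is C9H8INO3 (counting implicit H from valence).
  C: 9 × 12.011 = 108.099
  H: 8 × 1.008 = 8.064
  I: 1 × 126.904 = 126.904
  N: 1 × 14.007 = 14.007
  O: 3 × 15.999 = 47.997
Sum: 9×12.011 + 8×1.008 + 1×126.904 + 1×14.007 + 3×15.999 = 305.071 → 305.07 g/mol.

305.07 g/mol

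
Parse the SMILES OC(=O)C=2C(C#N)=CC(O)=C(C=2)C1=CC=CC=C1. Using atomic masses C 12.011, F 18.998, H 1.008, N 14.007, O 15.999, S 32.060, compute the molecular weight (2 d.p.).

239.23 g/mol

First, the molecular formula is C14H9NO3 (counting implicit H from valence).
  C: 14 × 12.011 = 168.154
  H: 9 × 1.008 = 9.072
  N: 1 × 14.007 = 14.007
  O: 3 × 15.999 = 47.997
Sum: 14×12.011 + 9×1.008 + 1×14.007 + 3×15.999 = 239.230 → 239.23 g/mol.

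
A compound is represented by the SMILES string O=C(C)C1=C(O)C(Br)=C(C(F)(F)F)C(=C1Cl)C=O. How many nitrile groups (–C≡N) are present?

Scan the SMILES for the nitrile motif — none present.
Groups that are present: 1 aldehyde, 1 hydroxyl, 1 ketone.

0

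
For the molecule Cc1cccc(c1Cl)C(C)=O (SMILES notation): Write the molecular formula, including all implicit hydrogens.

C9H9ClO

Walk through each heavy atom and fill implicit hydrogens from standard valence (C 4, N 3, O 2, S 2, halogen 1); for lowercase aromatic atoms, an aromatic c carries 1 H when it has two neighbours and 0 H with three, and aromatic n carries 0 H:
  atom 1: C, bond orders sum to 1 (valence 4) → 3 H
  atom 2: aromatic c, 3 neighbours → 0 H
  atom 3: aromatic c, 2 neighbours → 1 H
  atom 4: aromatic c, 2 neighbours → 1 H
  atom 5: aromatic c, 2 neighbours → 1 H
  atom 6: aromatic c, 3 neighbours → 0 H
  atom 7: aromatic c, 3 neighbours → 0 H
  atom 8: Cl (halogen, monovalent) → 0 H
  atom 9: C, bond orders sum to 4 (valence 4) → 0 H
  atom 10: C, bond orders sum to 1 (valence 4) → 3 H
  atom 11: O, bond orders sum to 2 (valence 2) → 0 H
Totals → C:9, H:9, Cl:1, O:1.
In Hill order: C9H9ClO.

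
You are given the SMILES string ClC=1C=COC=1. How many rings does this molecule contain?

In SMILES, each pair of matching ring-closure digits denotes one ring-closing bond; the number of such bonds equals the number of independent rings.
Ring-closure bonds here: 1.

1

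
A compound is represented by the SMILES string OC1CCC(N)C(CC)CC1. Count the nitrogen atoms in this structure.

1

Scan the SMILES for N atoms (remember two-letter symbols like Cl and Br are single atoms).
Nitrogen count: 1.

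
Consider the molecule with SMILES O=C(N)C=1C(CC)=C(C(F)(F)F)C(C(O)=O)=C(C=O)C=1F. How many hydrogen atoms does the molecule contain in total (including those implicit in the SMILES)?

9

Walk through each heavy atom and fill implicit hydrogens from standard valence (C 4, N 3, O 2, S 2, halogen 1):
  atom 1: O, bond orders sum to 2 (valence 2) → 0 H
  atom 2: C, bond orders sum to 4 (valence 4) → 0 H
  atom 3: N, bond orders sum to 1 (valence 3) → 2 H
  atom 4: C, bond orders sum to 4 (valence 4) → 0 H
  atom 5: C, bond orders sum to 4 (valence 4) → 0 H
  atom 6: C, bond orders sum to 2 (valence 4) → 2 H
  atom 7: C, bond orders sum to 1 (valence 4) → 3 H
  atom 8: C, bond orders sum to 4 (valence 4) → 0 H
  atom 9: C, bond orders sum to 4 (valence 4) → 0 H
  atom 10: F (halogen, monovalent) → 0 H
  atom 11: F (halogen, monovalent) → 0 H
  atom 12: F (halogen, monovalent) → 0 H
  atom 13: C, bond orders sum to 4 (valence 4) → 0 H
  atom 14: C, bond orders sum to 4 (valence 4) → 0 H
  atom 15: O, bond orders sum to 1 (valence 2) → 1 H
  atom 16: O, bond orders sum to 2 (valence 2) → 0 H
  atom 17: C, bond orders sum to 4 (valence 4) → 0 H
  atom 18: C, bond orders sum to 3 (valence 4) → 1 H
  atom 19: O, bond orders sum to 2 (valence 2) → 0 H
  atom 20: C, bond orders sum to 4 (valence 4) → 0 H
  atom 21: F (halogen, monovalent) → 0 H
Total hydrogens: 9.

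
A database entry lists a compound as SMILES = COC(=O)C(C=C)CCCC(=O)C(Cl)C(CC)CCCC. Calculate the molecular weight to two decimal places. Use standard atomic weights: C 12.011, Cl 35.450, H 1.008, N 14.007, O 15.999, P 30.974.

First, the molecular formula is C17H29ClO3 (counting implicit H from valence).
  C: 17 × 12.011 = 204.187
  Cl: 1 × 35.450 = 35.450
  H: 29 × 1.008 = 29.232
  O: 3 × 15.999 = 47.997
Sum: 17×12.011 + 1×35.450 + 29×1.008 + 3×15.999 = 316.866 → 316.87 g/mol.

316.87 g/mol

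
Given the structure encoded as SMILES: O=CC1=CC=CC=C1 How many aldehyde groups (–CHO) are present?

1

The aldehyde motif appears at heavy-atom position 2 in the SMILES.
Aldehyde count: 1.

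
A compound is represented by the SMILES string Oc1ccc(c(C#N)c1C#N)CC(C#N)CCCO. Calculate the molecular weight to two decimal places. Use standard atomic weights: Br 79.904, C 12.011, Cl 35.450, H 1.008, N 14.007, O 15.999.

255.28 g/mol

First, the molecular formula is C14H13N3O2 (counting implicit H from valence).
  C: 14 × 12.011 = 168.154
  H: 13 × 1.008 = 13.104
  N: 3 × 14.007 = 42.021
  O: 2 × 15.999 = 31.998
Sum: 14×12.011 + 13×1.008 + 3×14.007 + 2×15.999 = 255.277 → 255.28 g/mol.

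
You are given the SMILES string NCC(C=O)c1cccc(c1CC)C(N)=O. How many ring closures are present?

1

In SMILES, each pair of matching ring-closure digits denotes one ring-closing bond; the number of such bonds equals the number of independent rings.
Ring-closure bonds here: 1.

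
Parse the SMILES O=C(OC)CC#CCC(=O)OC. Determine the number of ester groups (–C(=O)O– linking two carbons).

2

The ester motif appears at heavy-atom positions 2, 9 in the SMILES.
Other groups present: 1 alkyne.
Ester count: 2.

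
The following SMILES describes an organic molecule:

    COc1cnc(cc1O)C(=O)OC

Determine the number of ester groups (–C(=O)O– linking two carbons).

The ester motif appears at heavy-atom position 10 in the SMILES.
Other groups present: 1 ether, 1 hydroxyl.
Ester count: 1.

1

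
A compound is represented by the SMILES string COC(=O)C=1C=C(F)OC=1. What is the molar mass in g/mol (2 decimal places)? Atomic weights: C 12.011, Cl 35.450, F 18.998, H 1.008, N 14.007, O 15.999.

First, the molecular formula is C6H5FO3 (counting implicit H from valence).
  C: 6 × 12.011 = 72.066
  F: 1 × 18.998 = 18.998
  H: 5 × 1.008 = 5.040
  O: 3 × 15.999 = 47.997
Sum: 6×12.011 + 1×18.998 + 5×1.008 + 3×15.999 = 144.101 → 144.10 g/mol.

144.10 g/mol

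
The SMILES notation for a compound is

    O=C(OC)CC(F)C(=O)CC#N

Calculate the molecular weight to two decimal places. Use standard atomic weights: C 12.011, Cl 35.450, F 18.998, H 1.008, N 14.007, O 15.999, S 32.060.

173.14 g/mol

First, the molecular formula is C7H8FNO3 (counting implicit H from valence).
  C: 7 × 12.011 = 84.077
  F: 1 × 18.998 = 18.998
  H: 8 × 1.008 = 8.064
  N: 1 × 14.007 = 14.007
  O: 3 × 15.999 = 47.997
Sum: 7×12.011 + 1×18.998 + 8×1.008 + 1×14.007 + 3×15.999 = 173.143 → 173.14 g/mol.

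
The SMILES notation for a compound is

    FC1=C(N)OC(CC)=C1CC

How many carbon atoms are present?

8

Count every carbon token in the SMILES (each C, including those in ring-closure positions and inside branches).
Carbon count: 8.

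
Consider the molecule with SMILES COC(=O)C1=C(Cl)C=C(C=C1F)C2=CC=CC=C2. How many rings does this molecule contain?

2

In SMILES, each pair of matching ring-closure digits denotes one ring-closing bond; the number of such bonds equals the number of independent rings.
Ring-closure bonds here: 2.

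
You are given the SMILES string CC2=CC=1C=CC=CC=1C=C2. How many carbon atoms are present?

11

Count every carbon token in the SMILES (each C, including those in ring-closure positions and inside branches).
Carbon count: 11.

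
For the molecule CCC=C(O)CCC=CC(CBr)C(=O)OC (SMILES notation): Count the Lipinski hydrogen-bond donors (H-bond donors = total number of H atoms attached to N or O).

Donors: find every N or O and count the H atoms it carries.
  atom 5 (O): bond orders sum to 1 → 1 H
  atom 14 (O): bond orders sum to 2 → 0 H
  atom 15 (O): bond orders sum to 2 → 0 H
Lipinski HBD = 1.

1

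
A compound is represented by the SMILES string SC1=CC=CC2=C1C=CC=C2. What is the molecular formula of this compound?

C10H8S

Walk through each heavy atom and fill implicit hydrogens from standard valence (C 4, N 3, O 2, S 2, halogen 1):
  atom 1: S, bond orders sum to 1 (valence 2) → 1 H
  atom 2: C, bond orders sum to 4 (valence 4) → 0 H
  atom 3: C, bond orders sum to 3 (valence 4) → 1 H
  atom 4: C, bond orders sum to 3 (valence 4) → 1 H
  atom 5: C, bond orders sum to 3 (valence 4) → 1 H
  atom 6: C, bond orders sum to 4 (valence 4) → 0 H
  atom 7: C, bond orders sum to 4 (valence 4) → 0 H
  atom 8: C, bond orders sum to 3 (valence 4) → 1 H
  atom 9: C, bond orders sum to 3 (valence 4) → 1 H
  atom 10: C, bond orders sum to 3 (valence 4) → 1 H
  atom 11: C, bond orders sum to 3 (valence 4) → 1 H
Totals → C:10, H:8, S:1.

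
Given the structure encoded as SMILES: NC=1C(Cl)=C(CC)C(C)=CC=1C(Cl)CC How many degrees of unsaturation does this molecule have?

4

Molecular formula: C12H17Cl2N.
DoU = (2C + 2 + N − H − X) / 2, where X is the halogen count and O/S are ignored.
    = (2·12 + 2 + 1 − 17 − 2) / 2 = 8 / 2 = 4.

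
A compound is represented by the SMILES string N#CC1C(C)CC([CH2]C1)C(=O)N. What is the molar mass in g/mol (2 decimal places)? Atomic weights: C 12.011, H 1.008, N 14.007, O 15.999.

166.22 g/mol

First, the molecular formula is C9H14N2O (counting implicit H from valence).
  C: 9 × 12.011 = 108.099
  H: 14 × 1.008 = 14.112
  N: 2 × 14.007 = 28.014
  O: 1 × 15.999 = 15.999
Sum: 9×12.011 + 14×1.008 + 2×14.007 + 1×15.999 = 166.224 → 166.22 g/mol.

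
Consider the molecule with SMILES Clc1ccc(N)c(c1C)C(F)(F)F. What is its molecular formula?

C8H7ClF3N

Walk through each heavy atom and fill implicit hydrogens from standard valence (C 4, N 3, O 2, S 2, halogen 1); for lowercase aromatic atoms, an aromatic c carries 1 H when it has two neighbours and 0 H with three, and aromatic n carries 0 H:
  atom 1: Cl (halogen, monovalent) → 0 H
  atom 2: aromatic c, 3 neighbours → 0 H
  atom 3: aromatic c, 2 neighbours → 1 H
  atom 4: aromatic c, 2 neighbours → 1 H
  atom 5: aromatic c, 3 neighbours → 0 H
  atom 6: N, bond orders sum to 1 (valence 3) → 2 H
  atom 7: aromatic c, 3 neighbours → 0 H
  atom 8: aromatic c, 3 neighbours → 0 H
  atom 9: C, bond orders sum to 1 (valence 4) → 3 H
  atom 10: C, bond orders sum to 4 (valence 4) → 0 H
  atom 11: F (halogen, monovalent) → 0 H
  atom 12: F (halogen, monovalent) → 0 H
  atom 13: F (halogen, monovalent) → 0 H
Totals → C:8, H:7, Cl:1, F:3, N:1.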